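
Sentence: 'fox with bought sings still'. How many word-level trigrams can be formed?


Word trigrams from [5] words:
  Trigram 1: (fox with bought)
  Trigram 2: (with bought sings)
  Trigram 3: (bought sings still)
Total word trigrams: 5 - 2 = 3

3


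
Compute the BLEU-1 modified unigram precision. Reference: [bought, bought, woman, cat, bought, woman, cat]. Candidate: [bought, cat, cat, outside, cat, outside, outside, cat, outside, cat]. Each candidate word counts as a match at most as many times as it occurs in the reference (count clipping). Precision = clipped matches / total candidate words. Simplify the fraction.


Reference word counts: {'bought': 3, 'cat': 2, 'woman': 2}
Checking each candidate word (with clipping):
  'bought' -> in reference (ref count 3, used 1/3) -> match (matches: 1)
  'cat' -> in reference (ref count 2, used 1/2) -> match (matches: 2)
  'cat' -> in reference (ref count 2, used 2/2) -> match (matches: 3)
  'outside' -> not in reference -> no match (matches: 3)
  'cat' -> ref count 2 already used up (2/2) -> clipped, no match (matches: 3)
  'outside' -> not in reference -> no match (matches: 3)
  'outside' -> not in reference -> no match (matches: 3)
  'cat' -> ref count 2 already used up (2/2) -> clipped, no match (matches: 3)
  'outside' -> not in reference -> no match (matches: 3)
  'cat' -> ref count 2 already used up (2/2) -> clipped, no match (matches: 3)
Clipped matches: 3, Candidate length: 10
Precision = 3/10

3/10


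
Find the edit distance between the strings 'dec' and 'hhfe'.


Building DP table for s1='dec' (len 3) and s2='hhfe' (len 4):
       h  h  f  e
    0  1  2  3  4
  d 1  1  2  3  4
  e 2  2  2  3  3
  c 3  3  3  3  4
Edit distance = dp[3][4] = 4

4


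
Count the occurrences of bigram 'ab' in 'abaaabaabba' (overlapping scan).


Scanning 'abaaabaabba' for bigram 'ab':
  Position 0: 'ab' -> MATCH
  Position 1: 'ba' -> no
  Position 2: 'aa' -> no
  Position 3: 'aa' -> no
  Position 4: 'ab' -> MATCH
  Position 5: 'ba' -> no
  Position 6: 'aa' -> no
  Position 7: 'ab' -> MATCH
  Position 8: 'bb' -> no
  Position 9: 'ba' -> no
Total matches: 3

3


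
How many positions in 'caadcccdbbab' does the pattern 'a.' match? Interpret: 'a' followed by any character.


Pattern: a. means 'a' followed by any character.
Scanning 'caadcccdbbab' position-by-position:
  Pos 0: window 'ca' -> no
  Pos 1: window 'aa' -> MATCH
  Pos 2: window 'ad' -> MATCH
  Pos 3: window 'dc' -> no
  Pos 4: window 'cc' -> no
  Pos 5: window 'cc' -> no
  Pos 6: window 'cd' -> no
  Pos 7: window 'db' -> no
  Pos 8: window 'bb' -> no
  Pos 9: window 'ba' -> no
  Pos 10: window 'ab' -> MATCH
  Pos 11: window 'b' -> no
Total matches: 3

3


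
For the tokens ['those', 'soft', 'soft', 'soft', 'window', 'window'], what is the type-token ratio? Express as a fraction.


Tokens: 6
Unique types: ('soft', 'those', 'window') = 3
TTR = 3/6
Simplify: divide both by 3 -> 1/2
TTR = 1/2

1/2


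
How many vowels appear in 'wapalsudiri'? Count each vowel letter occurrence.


Scanning each character of 'wapalsudiri':
  Position 1: 'w' -> consonant (running count: 0)
  Position 2: 'a' -> vowel (running count: 1)
  Position 3: 'p' -> consonant (running count: 1)
  Position 4: 'a' -> vowel (running count: 2)
  Position 5: 'l' -> consonant (running count: 2)
  Position 6: 's' -> consonant (running count: 2)
  Position 7: 'u' -> vowel (running count: 3)
  Position 8: 'd' -> consonant (running count: 3)
  Position 9: 'i' -> vowel (running count: 4)
  Position 10: 'r' -> consonant (running count: 4)
  Position 11: 'i' -> vowel (running count: 5)
Total vowels: 5

5


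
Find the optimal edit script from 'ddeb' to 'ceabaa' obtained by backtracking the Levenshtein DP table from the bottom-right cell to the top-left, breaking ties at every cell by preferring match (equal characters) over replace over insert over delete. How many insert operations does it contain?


Edit distance = 5. Backtracking from cell (4, 6) with preference match > replace > insert > delete,
then listing the resulting alignment 'ddeb' -> 'ceabaa' left to right:
  Step 1: replace d->c
  Step 2: replace d->e
  Step 3: replace e->a
  Step 4: keep 'b'
  Step 5: insert 'a' [insertion #1]
  Step 6: insert 'a' [insertion #2]
Total insertions: 2

2


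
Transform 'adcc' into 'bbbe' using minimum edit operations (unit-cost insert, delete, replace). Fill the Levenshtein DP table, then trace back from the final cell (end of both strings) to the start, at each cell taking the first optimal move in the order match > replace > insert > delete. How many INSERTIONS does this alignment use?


Edit distance = 4. Backtracking from cell (4, 4) with preference match > replace > insert > delete,
then listing the resulting alignment 'adcc' -> 'bbbe' left to right:
  Step 1: replace a->b
  Step 2: replace d->b
  Step 3: replace c->b
  Step 4: replace c->e
Total insertions: 0

0


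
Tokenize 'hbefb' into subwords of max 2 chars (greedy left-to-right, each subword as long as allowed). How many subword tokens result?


'hbefb' has 5 characters.
Chunking with max size 2:
  Chunk 1: 'hb' (positions 0-1)
  Chunk 2: 'ef' (positions 2-3)
  Chunk 3: 'b' (positions 4-4)
Total chunks: ceil(5 / 2) = 3

3


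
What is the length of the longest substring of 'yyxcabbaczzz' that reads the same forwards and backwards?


Scanning 'yyxcabbaczzz' for palindromic substrings.
Substring at positions 3-8: 'cabbac'.
Check: reverse('cabbac') = 'cabbac' -> palindrome confirmed.
Neighbouring characters ('x' / 'z') break symmetry, so it cannot extend further.
No longer palindromic substring exists; longest length = 6

6


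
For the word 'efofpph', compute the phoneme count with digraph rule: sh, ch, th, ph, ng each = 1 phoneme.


Parsing 'efofpph' greedily, digraphs first:
  'e' -> vowel phoneme (phonemes so far: 1)
  'f' -> consonant phoneme (phonemes so far: 2)
  'o' -> vowel phoneme (phonemes so far: 3)
  'f' -> consonant phoneme (phonemes so far: 4)
  'p' -> consonant phoneme (phonemes so far: 5)
  'ph' -> digraph (1 consonant phoneme) (phonemes so far: 6)
Total phonemes: 6

6


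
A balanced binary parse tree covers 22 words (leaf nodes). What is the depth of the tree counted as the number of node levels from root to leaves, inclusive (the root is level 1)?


In a balanced binary tree with n leaves the deepest leaf is ceil(log2(n)) edges below the root,
so counting node levels inclusive of root and leaves gives ceil(log2(n)) + 1 levels.
log2(22) = 4.4594
ceil(4.4594) = 5
levels = 5 + 1 = 6

6


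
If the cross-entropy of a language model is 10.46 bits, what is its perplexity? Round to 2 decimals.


Perplexity formula: PP = 2^H
H = 10.46
PP = 2^10.46
Decompose: 2^10.46 = 2^10 * 2^0.46
2^10 = 1024, 2^0.46 ~ 1.3755418
PP ~ 1024 * 1.3755418 = 1408.5548032
Rounded to 2 decimals: 1408.55

1408.55


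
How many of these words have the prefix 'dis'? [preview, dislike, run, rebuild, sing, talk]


Checking each word for prefix 'dis':
  'preview' -> no (count: 0)
  'dislike' -> YES, starts with 'dis' (count: 1)
  'run' -> no (count: 1)
  'rebuild' -> no (count: 1)
  'sing' -> no (count: 1)
  'talk' -> no (count: 1)
Total with prefix 'dis': 1

1


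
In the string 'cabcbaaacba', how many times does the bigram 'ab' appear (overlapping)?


Scanning 'cabcbaaacba' for bigram 'ab':
  Position 0: 'ca' -> no
  Position 1: 'ab' -> MATCH
  Position 2: 'bc' -> no
  Position 3: 'cb' -> no
  Position 4: 'ba' -> no
  Position 5: 'aa' -> no
  Position 6: 'aa' -> no
  Position 7: 'ac' -> no
  Position 8: 'cb' -> no
  Position 9: 'ba' -> no
Total matches: 1

1


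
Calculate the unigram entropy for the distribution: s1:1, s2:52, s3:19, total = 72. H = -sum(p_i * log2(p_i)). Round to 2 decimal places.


Computing entropy H = -sum(p_i * log2(p_i)):
  s1: p = 1/72 = 0.0139, -p*log2(p) = 0.0857
  s2: p = 52/72 = 0.7222, -p*log2(p) = 0.3391
  s3: p = 19/72 = 0.2639, -p*log2(p) = 0.5072
H = sum of terms = 0.9320
Rounded to 2 decimals: 0.93

0.93


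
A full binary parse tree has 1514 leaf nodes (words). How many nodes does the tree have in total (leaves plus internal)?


Leaf nodes (terminals): 1514
Internal nodes = n - 1 = 1514 - 1 = 1513
Total = leaves + internal = 1514 + 1513 = 3027

3027


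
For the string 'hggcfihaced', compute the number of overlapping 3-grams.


String 'hggcfihaced' has length L = 11.
Number of overlapping n-grams = L - n + 1
Substituting: 11 - 3 + 1 = 9

9


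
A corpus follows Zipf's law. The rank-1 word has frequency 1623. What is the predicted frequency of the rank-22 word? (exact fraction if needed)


Zipf's law: freq(rank) = f1 / rank
f1 = 1623, rank = 22
freq = 1623 / 22
GCD(1623, 22) = 1
Simplified: 1623/22

1623/22


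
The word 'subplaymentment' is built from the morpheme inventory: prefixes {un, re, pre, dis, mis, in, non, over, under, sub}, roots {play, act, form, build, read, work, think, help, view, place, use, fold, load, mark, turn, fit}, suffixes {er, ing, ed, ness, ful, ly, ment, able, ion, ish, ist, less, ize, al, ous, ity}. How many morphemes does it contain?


Segmenting 'subplaymentment' against the inventory:
  'sub' -> prefix (morpheme 1)
  'play' -> root (morpheme 2)
  'ment' -> suffix (morpheme 3)
  'ment' -> suffix (morpheme 4)
Total morphemes: 4

4


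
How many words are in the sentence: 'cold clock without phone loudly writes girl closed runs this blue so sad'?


Counting words by splitting on spaces:
  Word 1: 'cold'
  Word 2: 'clock'
  Word 3: 'without'
  Word 4: 'phone'
  Word 5: 'loudly'
  Word 6: 'writes'
  Word 7: 'girl'
  Word 8: 'closed'
  Word 9: 'runs'
  Word 10: 'this'
  Word 11: 'blue'
  Word 12: 'so'
  Word 13: 'sad'
Total words: 13

13


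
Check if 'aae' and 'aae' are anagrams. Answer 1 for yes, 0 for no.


Sort characters of 'aae': 'aae'
Sort characters of 'aae': 'aae'
Sorted forms match -> they ARE anagrams
Result: 1

1


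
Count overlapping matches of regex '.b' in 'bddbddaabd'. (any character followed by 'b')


Pattern: .b means any character followed by 'b'.
Scanning 'bddbddaabd' position-by-position:
  Pos 0: window 'bd' -> no
  Pos 1: window 'dd' -> no
  Pos 2: window 'db' -> MATCH
  Pos 3: window 'bd' -> no
  Pos 4: window 'dd' -> no
  Pos 5: window 'da' -> no
  Pos 6: window 'aa' -> no
  Pos 7: window 'ab' -> MATCH
  Pos 8: window 'bd' -> no
  Pos 9: window 'd' -> no
Total matches: 2

2


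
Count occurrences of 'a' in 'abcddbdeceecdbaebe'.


Scanning 'abcddbdeceecdbaebe' for 'a':
  Position 0: 'a' -> MATCH (count: 1)
  Position 14: 'a' -> MATCH (count: 2)
Total occurrences of 'a': 2

2


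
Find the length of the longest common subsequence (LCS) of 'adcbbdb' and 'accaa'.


DP table for LCS of 'adcbbdb' and 'accaa':
       a  c  c  a  a
    0  0  0  0  0  0
  a 0  1  1  1  1  1
  d 0  1  1  1  1  1
  c 0  1  2  2  2  2
  b 0  1  2  2  2  2
  b 0  1  2  2  2  2
  d 0  1  2  2  2  2
  b 0  1  2  2  2  2
LCS: 'ac'
LCS length = 2

2


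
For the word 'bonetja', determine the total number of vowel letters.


Scanning each character of 'bonetja':
  Position 1: 'b' -> consonant (running count: 0)
  Position 2: 'o' -> vowel (running count: 1)
  Position 3: 'n' -> consonant (running count: 1)
  Position 4: 'e' -> vowel (running count: 2)
  Position 5: 't' -> consonant (running count: 2)
  Position 6: 'j' -> consonant (running count: 2)
  Position 7: 'a' -> vowel (running count: 3)
Total vowels: 3

3


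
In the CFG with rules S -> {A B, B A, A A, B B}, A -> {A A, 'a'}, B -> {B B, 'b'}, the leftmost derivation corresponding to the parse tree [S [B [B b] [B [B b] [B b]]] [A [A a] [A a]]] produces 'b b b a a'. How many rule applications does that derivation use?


Every bracketed nonterminal node [X ...] in the tree is produced by exactly one rule application.
Reading the tree off as a leftmost derivation:
  Step 1: S  =>  B A   (applied S -> B A)
  Step 2: B A  =>  B B A   (applied B -> B B)
  Step 3: B B A  =>  b B A   (applied B -> b)
  Step 4: b B A  =>  b B B A   (applied B -> B B)
  Step 5: b B B A  =>  b b B A   (applied B -> b)
  Step 6: b b B A  =>  b b b A   (applied B -> b)
  Step 7: b b b A  =>  b b b A A   (applied A -> A A)
  Step 8: b b b A A  =>  b b b a A   (applied A -> a)
  Step 9: b b b a A  =>  b b b a a   (applied A -> a)
Final yield: b b b a a
Total rewrite steps: 9

9


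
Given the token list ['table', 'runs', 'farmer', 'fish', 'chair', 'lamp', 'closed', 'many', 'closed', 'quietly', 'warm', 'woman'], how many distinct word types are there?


Listing all tokens and tracking unique types:
  Token 1: 'table' -> NEW (unique so far: 1)
  Token 2: 'runs' -> NEW (unique so far: 2)
  Token 3: 'farmer' -> NEW (unique so far: 3)
  Token 4: 'fish' -> NEW (unique so far: 4)
  Token 5: 'chair' -> NEW (unique so far: 5)
  Token 6: 'lamp' -> NEW (unique so far: 6)
  Token 7: 'closed' -> NEW (unique so far: 7)
  Token 8: 'many' -> NEW (unique so far: 8)
  Token 9: 'closed' -> duplicate (unique so far: 8)
  Token 10: 'quietly' -> NEW (unique so far: 9)
  Token 11: 'warm' -> NEW (unique so far: 10)
  Token 12: 'woman' -> NEW (unique so far: 11)
Unique types: ('chair', 'closed', 'farmer', 'fish', 'lamp', 'many', 'quietly', 'runs', 'table', 'warm', 'woman')
Vocabulary size: 11

11


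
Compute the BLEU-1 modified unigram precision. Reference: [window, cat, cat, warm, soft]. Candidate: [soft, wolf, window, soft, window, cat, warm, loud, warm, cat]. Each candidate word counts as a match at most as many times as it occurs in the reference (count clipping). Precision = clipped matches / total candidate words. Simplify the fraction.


Reference word counts: {'cat': 2, 'soft': 1, 'warm': 1, 'window': 1}
Checking each candidate word (with clipping):
  'soft' -> in reference (ref count 1, used 1/1) -> match (matches: 1)
  'wolf' -> not in reference -> no match (matches: 1)
  'window' -> in reference (ref count 1, used 1/1) -> match (matches: 2)
  'soft' -> ref count 1 already used up (1/1) -> clipped, no match (matches: 2)
  'window' -> ref count 1 already used up (1/1) -> clipped, no match (matches: 2)
  'cat' -> in reference (ref count 2, used 1/2) -> match (matches: 3)
  'warm' -> in reference (ref count 1, used 1/1) -> match (matches: 4)
  'loud' -> not in reference -> no match (matches: 4)
  'warm' -> ref count 1 already used up (1/1) -> clipped, no match (matches: 4)
  'cat' -> in reference (ref count 2, used 2/2) -> match (matches: 5)
Clipped matches: 5, Candidate length: 10
Precision = 5/10 = 1/2

1/2


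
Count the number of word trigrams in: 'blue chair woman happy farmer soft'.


Word trigrams from [6] words:
  Trigram 1: (blue chair woman)
  Trigram 2: (chair woman happy)
  Trigram 3: (woman happy farmer)
  Trigram 4: (happy farmer soft)
Total word trigrams: 6 - 2 = 4

4


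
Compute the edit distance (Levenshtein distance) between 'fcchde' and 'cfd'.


Building DP table for s1='fcchde' (len 6) and s2='cfd' (len 3):
       c  f  d
    0  1  2  3
  f 1  1  1  2
  c 2  1  2  2
  c 3  2  2  3
  h 4  3  3  3
  d 5  4  4  3
  e 6  5  5  4
Edit distance = dp[6][3] = 4

4


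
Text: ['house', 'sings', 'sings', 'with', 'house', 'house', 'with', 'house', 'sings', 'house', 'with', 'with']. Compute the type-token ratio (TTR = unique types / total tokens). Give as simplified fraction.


Tokens: 12
Unique types: ('house', 'sings', 'with') = 3
TTR = 3/12
Simplify: divide both by 3 -> 1/4
TTR = 1/4

1/4


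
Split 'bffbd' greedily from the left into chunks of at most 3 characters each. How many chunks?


'bffbd' has 5 characters.
Chunking with max size 3:
  Chunk 1: 'bff' (positions 0-2)
  Chunk 2: 'bd' (positions 3-4)
Total chunks: ceil(5 / 3) = 2

2


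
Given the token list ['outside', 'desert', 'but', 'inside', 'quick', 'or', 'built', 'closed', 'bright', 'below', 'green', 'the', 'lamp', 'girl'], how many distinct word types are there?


Listing all tokens and tracking unique types:
  Token 1: 'outside' -> NEW (unique so far: 1)
  Token 2: 'desert' -> NEW (unique so far: 2)
  Token 3: 'but' -> NEW (unique so far: 3)
  Token 4: 'inside' -> NEW (unique so far: 4)
  Token 5: 'quick' -> NEW (unique so far: 5)
  Token 6: 'or' -> NEW (unique so far: 6)
  Token 7: 'built' -> NEW (unique so far: 7)
  Token 8: 'closed' -> NEW (unique so far: 8)
  Token 9: 'bright' -> NEW (unique so far: 9)
  Token 10: 'below' -> NEW (unique so far: 10)
  Token 11: 'green' -> NEW (unique so far: 11)
  Token 12: 'the' -> NEW (unique so far: 12)
  Token 13: 'lamp' -> NEW (unique so far: 13)
  Token 14: 'girl' -> NEW (unique so far: 14)
Unique types: ('below', 'bright', 'built', 'but', 'closed', 'desert', 'girl', 'green', 'inside', 'lamp', 'or', 'outside', 'quick', 'the')
Vocabulary size: 14

14


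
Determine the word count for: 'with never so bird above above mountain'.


Counting words by splitting on spaces:
  Word 1: 'with'
  Word 2: 'never'
  Word 3: 'so'
  Word 4: 'bird'
  Word 5: 'above'
  Word 6: 'above'
  Word 7: 'mountain'
Total words: 7

7


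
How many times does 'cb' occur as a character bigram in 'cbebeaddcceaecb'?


Scanning 'cbebeaddcceaecb' for bigram 'cb':
  Position 0: 'cb' -> MATCH
  Position 1: 'be' -> no
  Position 2: 'eb' -> no
  Position 3: 'be' -> no
  Position 4: 'ea' -> no
  Position 5: 'ad' -> no
  Position 6: 'dd' -> no
  Position 7: 'dc' -> no
  Position 8: 'cc' -> no
  Position 9: 'ce' -> no
  Position 10: 'ea' -> no
  Position 11: 'ae' -> no
  Position 12: 'ec' -> no
  Position 13: 'cb' -> MATCH
Total matches: 2

2


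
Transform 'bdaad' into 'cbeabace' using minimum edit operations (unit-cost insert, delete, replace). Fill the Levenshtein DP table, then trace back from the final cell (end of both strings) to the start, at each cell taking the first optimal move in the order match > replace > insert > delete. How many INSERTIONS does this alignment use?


Edit distance = 5. Backtracking from cell (5, 8) with preference match > replace > insert > delete,
then listing the resulting alignment 'bdaad' -> 'cbeabace' left to right:
  Step 1: insert 'c' [insertion #1]
  Step 2: keep 'b'
  Step 3: replace d->e
  Step 4: keep 'a'
  Step 5: insert 'b' [insertion #2]
  Step 6: keep 'a'
  Step 7: insert 'c' [insertion #3]
  Step 8: replace d->e
Total insertions: 3

3


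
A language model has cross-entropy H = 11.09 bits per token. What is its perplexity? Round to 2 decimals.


Perplexity formula: PP = 2^H
H = 11.09
PP = 2^11.09
Decompose: 2^11.09 = 2^11 * 2^0.09
2^11 = 2048, 2^0.09 ~ 1.0643702
PP ~ 2048 * 1.0643702 = 2179.8301696
Rounded to 2 decimals: 2179.83

2179.83


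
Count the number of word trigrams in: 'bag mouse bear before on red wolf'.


Word trigrams from [7] words:
  Trigram 1: (bag mouse bear)
  Trigram 2: (mouse bear before)
  Trigram 3: (bear before on)
  Trigram 4: (before on red)
  Trigram 5: (on red wolf)
Total word trigrams: 7 - 2 = 5

5


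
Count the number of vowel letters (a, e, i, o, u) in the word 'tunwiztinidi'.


Scanning each character of 'tunwiztinidi':
  Position 1: 't' -> consonant (running count: 0)
  Position 2: 'u' -> vowel (running count: 1)
  Position 3: 'n' -> consonant (running count: 1)
  Position 4: 'w' -> consonant (running count: 1)
  Position 5: 'i' -> vowel (running count: 2)
  Position 6: 'z' -> consonant (running count: 2)
  Position 7: 't' -> consonant (running count: 2)
  Position 8: 'i' -> vowel (running count: 3)
  Position 9: 'n' -> consonant (running count: 3)
  Position 10: 'i' -> vowel (running count: 4)
  Position 11: 'd' -> consonant (running count: 4)
  Position 12: 'i' -> vowel (running count: 5)
Total vowels: 5

5


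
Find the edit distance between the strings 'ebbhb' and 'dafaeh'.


Building DP table for s1='ebbhb' (len 5) and s2='dafaeh' (len 6):
       d  a  f  a  e  h
    0  1  2  3  4  5  6
  e 1  1  2  3  4  4  5
  b 2  2  2  3  4  5  5
  b 3  3  3  3  4  5  6
  h 4  4  4  4  4  5  5
  b 5  5  5  5  5  5  6
Edit distance = dp[5][6] = 6

6


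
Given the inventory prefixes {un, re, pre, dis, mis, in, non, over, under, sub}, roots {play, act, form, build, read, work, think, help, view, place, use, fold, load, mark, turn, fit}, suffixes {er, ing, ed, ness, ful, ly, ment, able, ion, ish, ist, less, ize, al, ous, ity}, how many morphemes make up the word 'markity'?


Segmenting 'markity' against the inventory:
  'mark' -> root (morpheme 1)
  'ity' -> suffix (morpheme 2)
Total morphemes: 2

2


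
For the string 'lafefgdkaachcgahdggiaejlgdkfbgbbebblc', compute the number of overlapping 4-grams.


String 'lafefgdkaachcgahdggiaejlgdkfbgbbebblc' has length L = 37.
Number of overlapping n-grams = L - n + 1
Substituting: 37 - 4 + 1 = 34

34


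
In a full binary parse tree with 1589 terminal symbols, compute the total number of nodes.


Leaf nodes (terminals): 1589
Internal nodes = n - 1 = 1589 - 1 = 1588
Total = leaves + internal = 1589 + 1588 = 3177

3177


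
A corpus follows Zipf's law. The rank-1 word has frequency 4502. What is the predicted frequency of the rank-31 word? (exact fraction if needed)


Zipf's law: freq(rank) = f1 / rank
f1 = 4502, rank = 31
freq = 4502 / 31
GCD(4502, 31) = 1
Simplified: 4502/31

4502/31


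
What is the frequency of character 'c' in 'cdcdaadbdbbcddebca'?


Scanning 'cdcdaadbdbbcddebca' for 'c':
  Position 0: 'c' -> MATCH (count: 1)
  Position 2: 'c' -> MATCH (count: 2)
  Position 11: 'c' -> MATCH (count: 3)
  Position 16: 'c' -> MATCH (count: 4)
Total occurrences of 'c': 4

4


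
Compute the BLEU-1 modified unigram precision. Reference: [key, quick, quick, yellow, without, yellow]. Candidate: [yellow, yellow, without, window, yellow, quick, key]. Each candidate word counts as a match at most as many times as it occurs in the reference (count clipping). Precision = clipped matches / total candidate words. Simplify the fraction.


Reference word counts: {'key': 1, 'quick': 2, 'without': 1, 'yellow': 2}
Checking each candidate word (with clipping):
  'yellow' -> in reference (ref count 2, used 1/2) -> match (matches: 1)
  'yellow' -> in reference (ref count 2, used 2/2) -> match (matches: 2)
  'without' -> in reference (ref count 1, used 1/1) -> match (matches: 3)
  'window' -> not in reference -> no match (matches: 3)
  'yellow' -> ref count 2 already used up (2/2) -> clipped, no match (matches: 3)
  'quick' -> in reference (ref count 2, used 1/2) -> match (matches: 4)
  'key' -> in reference (ref count 1, used 1/1) -> match (matches: 5)
Clipped matches: 5, Candidate length: 7
Precision = 5/7

5/7


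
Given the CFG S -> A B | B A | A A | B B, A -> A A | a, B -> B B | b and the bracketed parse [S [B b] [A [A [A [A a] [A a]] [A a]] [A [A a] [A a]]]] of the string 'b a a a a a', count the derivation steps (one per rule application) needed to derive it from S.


Every bracketed nonterminal node [X ...] in the tree is produced by exactly one rule application.
Reading the tree off as a leftmost derivation:
  Step 1: S  =>  B A   (applied S -> B A)
  Step 2: B A  =>  b A   (applied B -> b)
  Step 3: b A  =>  b A A   (applied A -> A A)
  Step 4: b A A  =>  b A A A   (applied A -> A A)
  Step 5: b A A A  =>  b A A A A   (applied A -> A A)
  Step 6: b A A A A  =>  b a A A A   (applied A -> a)
  Step 7: b a A A A  =>  b a a A A   (applied A -> a)
  Step 8: b a a A A  =>  b a a a A   (applied A -> a)
  Step 9: b a a a A  =>  b a a a A A   (applied A -> A A)
  Step 10: b a a a A A  =>  b a a a a A   (applied A -> a)
  Step 11: b a a a a A  =>  b a a a a a   (applied A -> a)
Final yield: b a a a a a
Total rewrite steps: 11

11


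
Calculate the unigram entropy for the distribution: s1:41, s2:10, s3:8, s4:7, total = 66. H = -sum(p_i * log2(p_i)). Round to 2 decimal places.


Computing entropy H = -sum(p_i * log2(p_i)):
  s1: p = 41/66 = 0.6212, -p*log2(p) = 0.4267
  s2: p = 10/66 = 0.1515, -p*log2(p) = 0.4125
  s3: p = 8/66 = 0.1212, -p*log2(p) = 0.3690
  s4: p = 7/66 = 0.1061, -p*log2(p) = 0.3433
H = sum of terms = 1.5515
Rounded to 2 decimals: 1.55

1.55


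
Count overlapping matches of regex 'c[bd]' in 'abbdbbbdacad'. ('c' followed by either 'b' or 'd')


Pattern: c[bd] means 'c' followed by either 'b' or 'd'.
Scanning 'abbdbbbdacad' position-by-position:
  Pos 0: window 'ab' -> no
  Pos 1: window 'bb' -> no
  Pos 2: window 'bd' -> no
  Pos 3: window 'db' -> no
  Pos 4: window 'bb' -> no
  Pos 5: window 'bb' -> no
  Pos 6: window 'bd' -> no
  Pos 7: window 'da' -> no
  Pos 8: window 'ac' -> no
  Pos 9: window 'ca' -> no
  Pos 10: window 'ad' -> no
  Pos 11: window 'd' -> no
Total matches: 0

0


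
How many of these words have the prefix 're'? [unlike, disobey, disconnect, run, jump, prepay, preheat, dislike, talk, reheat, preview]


Checking each word for prefix 're':
  'unlike' -> no (count: 0)
  'disobey' -> no (count: 0)
  'disconnect' -> no (count: 0)
  'run' -> no (count: 0)
  'jump' -> no (count: 0)
  'prepay' -> no (count: 0)
  'preheat' -> no (count: 0)
  'dislike' -> no (count: 0)
  'talk' -> no (count: 0)
  'reheat' -> YES, starts with 're' (count: 1)
  'preview' -> no (count: 1)
Total with prefix 're': 1

1


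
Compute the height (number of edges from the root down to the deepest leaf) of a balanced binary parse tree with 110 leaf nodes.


In a balanced binary tree with n leaves the deepest leaf is ceil(log2(n)) edges below the root.
log2(110) = 6.7814
ceil(6.7814) = 7
height (edges) = 7

7


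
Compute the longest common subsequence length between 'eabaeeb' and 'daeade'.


DP table for LCS of 'eabaeeb' and 'daeade':
       d  a  e  a  d  e
    0  0  0  0  0  0  0
  e 0  0  0  1  1  1  1
  a 0  0  1  1  2  2  2
  b 0  0  1  1  2  2  2
  a 0  0  1  1  2  2  2
  e 0  0  1  2  2  2  3
  e 0  0  1  2  2  2  3
  b 0  0  1  2  2  2  3
LCS: 'eae'
LCS length = 3

3


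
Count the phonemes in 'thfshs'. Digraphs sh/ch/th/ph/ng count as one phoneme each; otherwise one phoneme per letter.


Parsing 'thfshs' greedily, digraphs first:
  'th' -> digraph (1 consonant phoneme) (phonemes so far: 1)
  'f' -> consonant phoneme (phonemes so far: 2)
  'sh' -> digraph (1 consonant phoneme) (phonemes so far: 3)
  's' -> consonant phoneme (phonemes so far: 4)
Total phonemes: 4

4


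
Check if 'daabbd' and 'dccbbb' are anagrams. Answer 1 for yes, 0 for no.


Sort characters of 'daabbd': 'aabbdd'
Sort characters of 'dccbbb': 'bbbccd'
Sorted forms differ -> they are NOT anagrams
Result: 0

0


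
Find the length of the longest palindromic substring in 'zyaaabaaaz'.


Scanning 'zyaaabaaaz' for palindromic substrings.
Substring at positions 2-8: 'aaabaaa'.
Check: reverse('aaabaaa') = 'aaabaaa' -> palindrome confirmed.
Neighbouring characters ('y' / 'z') break symmetry, so it cannot extend further.
No longer palindromic substring exists; longest length = 7

7


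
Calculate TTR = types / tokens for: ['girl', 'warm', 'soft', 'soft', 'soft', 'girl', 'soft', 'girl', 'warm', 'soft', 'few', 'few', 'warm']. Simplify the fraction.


Tokens: 13
Unique types: ('few', 'girl', 'soft', 'warm') = 4
TTR = 4/13
Already in lowest terms.

4/13


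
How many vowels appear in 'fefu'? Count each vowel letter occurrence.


Scanning each character of 'fefu':
  Position 1: 'f' -> consonant (running count: 0)
  Position 2: 'e' -> vowel (running count: 1)
  Position 3: 'f' -> consonant (running count: 1)
  Position 4: 'u' -> vowel (running count: 2)
Total vowels: 2

2


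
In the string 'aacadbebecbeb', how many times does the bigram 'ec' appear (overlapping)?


Scanning 'aacadbebecbeb' for bigram 'ec':
  Position 0: 'aa' -> no
  Position 1: 'ac' -> no
  Position 2: 'ca' -> no
  Position 3: 'ad' -> no
  Position 4: 'db' -> no
  Position 5: 'be' -> no
  Position 6: 'eb' -> no
  Position 7: 'be' -> no
  Position 8: 'ec' -> MATCH
  Position 9: 'cb' -> no
  Position 10: 'be' -> no
  Position 11: 'eb' -> no
Total matches: 1

1


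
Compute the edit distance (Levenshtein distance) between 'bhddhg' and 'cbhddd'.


Building DP table for s1='bhddhg' (len 6) and s2='cbhddd' (len 6):
       c  b  h  d  d  d
    0  1  2  3  4  5  6
  b 1  1  1  2  3  4  5
  h 2  2  2  1  2  3  4
  d 3  3  3  2  1  2  3
  d 4  4  4  3  2  1  2
  h 5  5  5  4  3  2  2
  g 6  6  6  5  4  3  3
Edit distance = dp[6][6] = 3

3


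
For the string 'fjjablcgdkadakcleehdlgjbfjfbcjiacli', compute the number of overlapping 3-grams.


String 'fjjablcgdkadakcleehdlgjbfjfbcjiacli' has length L = 35.
Number of overlapping n-grams = L - n + 1
Substituting: 35 - 3 + 1 = 33

33


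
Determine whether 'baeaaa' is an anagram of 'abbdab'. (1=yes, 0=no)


Sort characters of 'baeaaa': 'aaaabe'
Sort characters of 'abbdab': 'aabbbd'
Sorted forms differ -> they are NOT anagrams
Result: 0

0


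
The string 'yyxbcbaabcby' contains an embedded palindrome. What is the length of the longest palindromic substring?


Scanning 'yyxbcbaabcby' for palindromic substrings.
Substring at positions 3-10: 'bcbaabcb'.
Check: reverse('bcbaabcb') = 'bcbaabcb' -> palindrome confirmed.
Neighbouring characters ('x' / 'y') break symmetry, so it cannot extend further.
No longer palindromic substring exists; longest length = 8

8


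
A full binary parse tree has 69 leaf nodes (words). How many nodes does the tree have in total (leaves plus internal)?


Leaf nodes (terminals): 69
Internal nodes = n - 1 = 69 - 1 = 68
Total = leaves + internal = 69 + 68 = 137

137


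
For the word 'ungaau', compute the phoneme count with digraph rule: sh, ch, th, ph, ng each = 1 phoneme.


Parsing 'ungaau' greedily, digraphs first:
  'u' -> vowel phoneme (phonemes so far: 1)
  'ng' -> digraph (1 consonant phoneme) (phonemes so far: 2)
  'a' -> vowel phoneme (phonemes so far: 3)
  'a' -> vowel phoneme (phonemes so far: 4)
  'u' -> vowel phoneme (phonemes so far: 5)
Total phonemes: 5

5


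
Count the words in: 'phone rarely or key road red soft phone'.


Counting words by splitting on spaces:
  Word 1: 'phone'
  Word 2: 'rarely'
  Word 3: 'or'
  Word 4: 'key'
  Word 5: 'road'
  Word 6: 'red'
  Word 7: 'soft'
  Word 8: 'phone'
Total words: 8

8


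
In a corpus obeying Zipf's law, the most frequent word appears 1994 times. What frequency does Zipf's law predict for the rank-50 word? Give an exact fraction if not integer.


Zipf's law: freq(rank) = f1 / rank
f1 = 1994, rank = 50
freq = 1994 / 50
GCD(1994, 50) = 2
Simplified: 997/25

997/25


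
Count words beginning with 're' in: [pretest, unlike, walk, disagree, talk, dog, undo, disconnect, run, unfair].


Checking each word for prefix 're':
  'pretest' -> no (count: 0)
  'unlike' -> no (count: 0)
  'walk' -> no (count: 0)
  'disagree' -> no (count: 0)
  'talk' -> no (count: 0)
  'dog' -> no (count: 0)
  'undo' -> no (count: 0)
  'disconnect' -> no (count: 0)
  'run' -> no (count: 0)
  'unfair' -> no (count: 0)
Total with prefix 're': 0

0


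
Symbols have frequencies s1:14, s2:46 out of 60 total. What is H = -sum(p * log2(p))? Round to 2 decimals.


Computing entropy H = -sum(p_i * log2(p_i)):
  s1: p = 14/60 = 0.2333, -p*log2(p) = 0.4899
  s2: p = 46/60 = 0.7667, -p*log2(p) = 0.2939
H = sum of terms = 0.7838
Rounded to 2 decimals: 0.78

0.78


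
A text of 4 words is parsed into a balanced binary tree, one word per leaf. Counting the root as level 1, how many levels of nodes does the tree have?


In a balanced binary tree with n leaves the deepest leaf is ceil(log2(n)) edges below the root,
so counting node levels inclusive of root and leaves gives ceil(log2(n)) + 1 levels.
log2(4) = 2.0000
ceil(2.0000) = 2
levels = 2 + 1 = 3

3


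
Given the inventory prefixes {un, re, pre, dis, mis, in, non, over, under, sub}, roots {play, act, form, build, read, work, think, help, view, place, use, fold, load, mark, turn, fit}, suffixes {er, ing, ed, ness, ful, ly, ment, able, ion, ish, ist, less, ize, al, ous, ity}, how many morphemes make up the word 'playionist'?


Segmenting 'playionist' against the inventory:
  'play' -> root (morpheme 1)
  'ion' -> suffix (morpheme 2)
  'ist' -> suffix (morpheme 3)
Total morphemes: 3

3


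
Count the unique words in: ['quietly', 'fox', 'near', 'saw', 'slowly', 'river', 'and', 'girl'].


Listing all tokens and tracking unique types:
  Token 1: 'quietly' -> NEW (unique so far: 1)
  Token 2: 'fox' -> NEW (unique so far: 2)
  Token 3: 'near' -> NEW (unique so far: 3)
  Token 4: 'saw' -> NEW (unique so far: 4)
  Token 5: 'slowly' -> NEW (unique so far: 5)
  Token 6: 'river' -> NEW (unique so far: 6)
  Token 7: 'and' -> NEW (unique so far: 7)
  Token 8: 'girl' -> NEW (unique so far: 8)
Unique types: ('and', 'fox', 'girl', 'near', 'quietly', 'river', 'saw', 'slowly')
Vocabulary size: 8

8


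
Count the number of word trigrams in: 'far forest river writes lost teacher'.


Word trigrams from [6] words:
  Trigram 1: (far forest river)
  Trigram 2: (forest river writes)
  Trigram 3: (river writes lost)
  Trigram 4: (writes lost teacher)
Total word trigrams: 6 - 2 = 4

4


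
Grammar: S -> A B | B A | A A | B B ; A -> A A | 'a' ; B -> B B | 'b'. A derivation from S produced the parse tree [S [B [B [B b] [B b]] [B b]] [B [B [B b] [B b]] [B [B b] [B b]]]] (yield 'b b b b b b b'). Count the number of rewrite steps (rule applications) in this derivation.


Every bracketed nonterminal node [X ...] in the tree is produced by exactly one rule application.
Reading the tree off as a leftmost derivation:
  Step 1: S  =>  B B   (applied S -> B B)
  Step 2: B B  =>  B B B   (applied B -> B B)
  Step 3: B B B  =>  B B B B   (applied B -> B B)
  Step 4: B B B B  =>  b B B B   (applied B -> b)
  Step 5: b B B B  =>  b b B B   (applied B -> b)
  Step 6: b b B B  =>  b b b B   (applied B -> b)
  Step 7: b b b B  =>  b b b B B   (applied B -> B B)
  Step 8: b b b B B  =>  b b b B B B   (applied B -> B B)
  Step 9: b b b B B B  =>  b b b b B B   (applied B -> b)
  Step 10: b b b b B B  =>  b b b b b B   (applied B -> b)
  Step 11: b b b b b B  =>  b b b b b B B   (applied B -> B B)
  Step 12: b b b b b B B  =>  b b b b b b B   (applied B -> b)
  Step 13: b b b b b b B  =>  b b b b b b b   (applied B -> b)
Final yield: b b b b b b b
Total rewrite steps: 13

13


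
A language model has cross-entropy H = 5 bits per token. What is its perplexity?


Perplexity formula: PP = 2^H
H = 5
PP = 2^5
Steps: 2^1 = 2, 2^2 = 4, 2^3 = 8, 2^4 = 16, 2^5 = 32
PP = 32

32


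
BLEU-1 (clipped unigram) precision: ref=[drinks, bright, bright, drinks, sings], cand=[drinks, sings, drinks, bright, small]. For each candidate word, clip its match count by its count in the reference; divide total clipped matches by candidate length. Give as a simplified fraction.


Reference word counts: {'bright': 2, 'drinks': 2, 'sings': 1}
Checking each candidate word (with clipping):
  'drinks' -> in reference (ref count 2, used 1/2) -> match (matches: 1)
  'sings' -> in reference (ref count 1, used 1/1) -> match (matches: 2)
  'drinks' -> in reference (ref count 2, used 2/2) -> match (matches: 3)
  'bright' -> in reference (ref count 2, used 1/2) -> match (matches: 4)
  'small' -> not in reference -> no match (matches: 4)
Clipped matches: 4, Candidate length: 5
Precision = 4/5

4/5


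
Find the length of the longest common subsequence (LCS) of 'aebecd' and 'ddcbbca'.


DP table for LCS of 'aebecd' and 'ddcbbca':
       d  d  c  b  b  c  a
    0  0  0  0  0  0  0  0
  a 0  0  0  0  0  0  0  1
  e 0  0  0  0  0  0  0  1
  b 0  0  0  0  1  1  1  1
  e 0  0  0  0  1  1  1  1
  c 0  0  0  1  1  1  2  2
  d 0  1  1  1  1  1  2  2
LCS: 'bc'
LCS length = 2

2


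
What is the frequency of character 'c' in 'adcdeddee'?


Scanning 'adcdeddee' for 'c':
  Position 2: 'c' -> MATCH (count: 1)
Total occurrences of 'c': 1

1


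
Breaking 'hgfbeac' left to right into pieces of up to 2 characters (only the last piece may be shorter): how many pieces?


'hgfbeac' has 7 characters.
Chunking with max size 2:
  Chunk 1: 'hg' (positions 0-1)
  Chunk 2: 'fb' (positions 2-3)
  Chunk 3: 'ea' (positions 4-5)
  Chunk 4: 'c' (positions 6-6)
Total chunks: ceil(7 / 2) = 4

4


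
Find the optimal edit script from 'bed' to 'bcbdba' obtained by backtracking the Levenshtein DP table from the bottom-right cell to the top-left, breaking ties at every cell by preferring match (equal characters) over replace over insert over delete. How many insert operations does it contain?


Edit distance = 4. Backtracking from cell (3, 6) with preference match > replace > insert > delete,
then listing the resulting alignment 'bed' -> 'bcbdba' left to right:
  Step 1: keep 'b'
  Step 2: insert 'c' [insertion #1]
  Step 3: replace e->b
  Step 4: keep 'd'
  Step 5: insert 'b' [insertion #2]
  Step 6: insert 'a' [insertion #3]
Total insertions: 3

3


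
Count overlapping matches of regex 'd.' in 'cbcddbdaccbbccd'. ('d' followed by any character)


Pattern: d. means 'd' followed by any character.
Scanning 'cbcddbdaccbbccd' position-by-position:
  Pos 0: window 'cb' -> no
  Pos 1: window 'bc' -> no
  Pos 2: window 'cd' -> no
  Pos 3: window 'dd' -> MATCH
  Pos 4: window 'db' -> MATCH
  Pos 5: window 'bd' -> no
  Pos 6: window 'da' -> MATCH
  Pos 7: window 'ac' -> no
  Pos 8: window 'cc' -> no
  Pos 9: window 'cb' -> no
  Pos 10: window 'bb' -> no
  Pos 11: window 'bc' -> no
  Pos 12: window 'cc' -> no
  Pos 13: window 'cd' -> no
  Pos 14: window 'd' -> no
Total matches: 3

3


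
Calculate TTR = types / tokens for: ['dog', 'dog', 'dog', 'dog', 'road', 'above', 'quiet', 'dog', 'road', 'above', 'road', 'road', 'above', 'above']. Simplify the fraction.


Tokens: 14
Unique types: ('above', 'dog', 'quiet', 'road') = 4
TTR = 4/14
Simplify: divide both by 2 -> 2/7
TTR = 2/7

2/7


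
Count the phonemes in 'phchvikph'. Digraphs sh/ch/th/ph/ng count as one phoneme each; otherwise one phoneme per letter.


Parsing 'phchvikph' greedily, digraphs first:
  'ph' -> digraph (1 consonant phoneme) (phonemes so far: 1)
  'ch' -> digraph (1 consonant phoneme) (phonemes so far: 2)
  'v' -> consonant phoneme (phonemes so far: 3)
  'i' -> vowel phoneme (phonemes so far: 4)
  'k' -> consonant phoneme (phonemes so far: 5)
  'ph' -> digraph (1 consonant phoneme) (phonemes so far: 6)
Total phonemes: 6

6


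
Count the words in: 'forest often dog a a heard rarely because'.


Counting words by splitting on spaces:
  Word 1: 'forest'
  Word 2: 'often'
  Word 3: 'dog'
  Word 4: 'a'
  Word 5: 'a'
  Word 6: 'heard'
  Word 7: 'rarely'
  Word 8: 'because'
Total words: 8

8


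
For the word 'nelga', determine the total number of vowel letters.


Scanning each character of 'nelga':
  Position 1: 'n' -> consonant (running count: 0)
  Position 2: 'e' -> vowel (running count: 1)
  Position 3: 'l' -> consonant (running count: 1)
  Position 4: 'g' -> consonant (running count: 1)
  Position 5: 'a' -> vowel (running count: 2)
Total vowels: 2

2


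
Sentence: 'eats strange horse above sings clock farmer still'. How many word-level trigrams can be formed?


Word trigrams from [8] words:
  Trigram 1: (eats strange horse)
  Trigram 2: (strange horse above)
  Trigram 3: (horse above sings)
  Trigram 4: (above sings clock)
  Trigram 5: (sings clock farmer)
  Trigram 6: (clock farmer still)
Total word trigrams: 8 - 2 = 6

6


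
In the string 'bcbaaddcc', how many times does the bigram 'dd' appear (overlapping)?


Scanning 'bcbaaddcc' for bigram 'dd':
  Position 0: 'bc' -> no
  Position 1: 'cb' -> no
  Position 2: 'ba' -> no
  Position 3: 'aa' -> no
  Position 4: 'ad' -> no
  Position 5: 'dd' -> MATCH
  Position 6: 'dc' -> no
  Position 7: 'cc' -> no
Total matches: 1

1


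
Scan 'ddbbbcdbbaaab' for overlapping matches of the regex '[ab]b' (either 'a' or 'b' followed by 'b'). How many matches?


Pattern: [ab]b means either 'a' or 'b' followed by 'b'.
Scanning 'ddbbbcdbbaaab' position-by-position:
  Pos 0: window 'dd' -> no
  Pos 1: window 'db' -> no
  Pos 2: window 'bb' -> MATCH
  Pos 3: window 'bb' -> MATCH
  Pos 4: window 'bc' -> no
  Pos 5: window 'cd' -> no
  Pos 6: window 'db' -> no
  Pos 7: window 'bb' -> MATCH
  Pos 8: window 'ba' -> no
  Pos 9: window 'aa' -> no
  Pos 10: window 'aa' -> no
  Pos 11: window 'ab' -> MATCH
  Pos 12: window 'b' -> no
Total matches: 4

4
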